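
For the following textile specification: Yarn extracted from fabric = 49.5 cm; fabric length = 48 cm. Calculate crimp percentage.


Formula: Crimp% = ((L_yarn - L_fabric) / L_fabric) * 100
Step 1: Extension = 49.5 - 48 = 1.5 cm
Step 2: Crimp% = (1.5 / 48) * 100
Step 3: Crimp% = 0.03125 * 100 = 3.125% ≈ 3.1%

3.1%


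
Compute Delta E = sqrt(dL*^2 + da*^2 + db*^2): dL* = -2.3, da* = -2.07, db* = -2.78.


Formula: Delta E = sqrt(dL*^2 + da*^2 + db*^2)
Step 1: dL*^2 = (-2.3)^2 = 5.29
Step 2: da*^2 = (-2.07)^2 = 4.2849
Step 3: db*^2 = (-2.78)^2 = 7.7284
Step 4: Sum = 5.29 + 4.2849 + 7.7284 = 17.3033
Step 5: Delta E = sqrt(17.3033) = 4.16

4.16 Delta E


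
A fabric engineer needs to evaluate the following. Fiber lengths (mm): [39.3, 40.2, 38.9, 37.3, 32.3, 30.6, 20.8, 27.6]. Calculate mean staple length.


Formula: Mean = sum of lengths / count
Sum = 39.3 + 40.2 + 38.9 + 37.3 + 32.3 + 30.6 + 20.8 + 27.6
Sum = 267.0 mm
Mean = 267.0 / 8 = 33.38 mm

33.38 mm


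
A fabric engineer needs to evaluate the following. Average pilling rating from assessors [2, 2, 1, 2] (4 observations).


Formula: Mean = sum / count
Sum = 2 + 2 + 1 + 2 = 7
Mean = 7 / 4 = 1.8

1.8


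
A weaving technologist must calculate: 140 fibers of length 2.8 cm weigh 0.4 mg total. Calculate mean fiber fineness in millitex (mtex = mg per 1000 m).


Formula: fineness (mtex) = mass (mg) / total length (km) = (mass_mg / total_length_m) * 1000
Step 1: Convert fiber length: 2.8 cm = 0.028 m
Step 2: Total fiber length = 140 * 0.028 = 3.92 m
Step 3: Linear density = 0.4 mg / 3.92 m = 0.1020 mg/m
Step 4: fineness = 0.1020 * 1000 = 102.0 mtex

102.0 mtex


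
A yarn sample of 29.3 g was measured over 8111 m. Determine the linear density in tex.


Formula: Tex = (mass_g / length_m) * 1000
Substituting: Tex = (29.3 / 8111) * 1000
Intermediate: 29.3 / 8111 = 0.00361238 g/m
Tex = 0.00361238 * 1000 = 3.61 tex

3.61 tex


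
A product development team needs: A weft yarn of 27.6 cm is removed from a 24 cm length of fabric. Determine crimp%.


Formula: Crimp% = ((L_yarn - L_fabric) / L_fabric) * 100
Step 1: Extension = 27.6 - 24 = 3.6 cm
Step 2: Crimp% = (3.6 / 24) * 100
Step 3: Crimp% = 0.15 * 100 = 15.0%

15.0%


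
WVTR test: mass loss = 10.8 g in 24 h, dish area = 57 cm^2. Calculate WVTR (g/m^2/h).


Formula: WVTR = mass_loss / (area * time)
Step 1: Convert area: 57 cm^2 = 0.0057 m^2
Step 2: WVTR = 10.8 g / (0.0057 m^2 * 24 h)
Step 3: WVTR = 10.8 / 0.1368 = 78.9 g/m^2/h

78.9 g/m^2/h


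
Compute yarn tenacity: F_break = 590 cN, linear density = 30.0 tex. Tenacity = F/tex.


Formula: Tenacity = Breaking force / Linear density
Tenacity = 590 cN / 30.0 tex
Tenacity = 19.67 cN/tex

19.67 cN/tex


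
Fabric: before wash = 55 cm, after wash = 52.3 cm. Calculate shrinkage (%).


Formula: Shrinkage% = ((L_before - L_after) / L_before) * 100
Step 1: Shrinkage = 55 - 52.3 = 2.7 cm
Step 2: Shrinkage% = (2.7 / 55) * 100
Step 3: Shrinkage% = 0.049091 * 100 = 4.9091% ≈ 4.9%

4.9%


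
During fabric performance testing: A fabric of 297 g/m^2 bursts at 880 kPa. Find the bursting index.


Formula: Bursting Index = Bursting Strength / Fabric GSM
BI = 880 kPa / 297 g/m^2
BI = 2.963 kPa/(g/m^2)

2.963 kPa/(g/m^2)


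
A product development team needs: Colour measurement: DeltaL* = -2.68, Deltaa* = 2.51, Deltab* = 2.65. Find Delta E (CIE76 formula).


Formula: Delta E = sqrt(dL*^2 + da*^2 + db*^2)
Step 1: dL*^2 = (-2.68)^2 = 7.1824
Step 2: da*^2 = 2.51^2 = 6.3001
Step 3: db*^2 = 2.65^2 = 7.0225
Step 4: Sum = 7.1824 + 6.3001 + 7.0225 = 20.505
Step 5: Delta E = sqrt(20.505) = 4.53

4.53 Delta E


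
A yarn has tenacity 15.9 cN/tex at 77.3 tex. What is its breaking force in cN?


Formula: Breaking force = Tenacity * Linear density
F = 15.9 cN/tex * 77.3 tex
F = 1229.07 cN

1229.07 cN


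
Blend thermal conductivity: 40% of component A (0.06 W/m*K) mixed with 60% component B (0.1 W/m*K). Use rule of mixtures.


Formula: Blend property = (fraction_A * property_A) + (fraction_B * property_B)
Step 1: Contribution A = 40/100 * 0.06 W/m*K = 0.024 W/m*K
Step 2: Contribution B = 60/100 * 0.1 W/m*K = 0.06 W/m*K
Step 3: Blend thermal conductivity = 0.024 + 0.06 = 0.084 W/m*K

0.084 W/m*K


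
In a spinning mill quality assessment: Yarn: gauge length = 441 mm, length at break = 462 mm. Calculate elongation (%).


Formula: Elongation (%) = ((L_break - L0) / L0) * 100
Step 1: Extension = 462 - 441 = 21 mm
Step 2: Elongation = (21 / 441) * 100
Step 3: Elongation = 0.047619 * 100 = 4.7619% ≈ 4.8%

4.8%


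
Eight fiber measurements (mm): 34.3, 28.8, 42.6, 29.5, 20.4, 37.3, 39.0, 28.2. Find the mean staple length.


Formula: Mean = sum of lengths / count
Sum = 34.3 + 28.8 + 42.6 + 29.5 + 20.4 + 37.3 + 39.0 + 28.2
Sum = 260.1 mm
Mean = 260.1 / 8 = 32.51 mm

32.51 mm


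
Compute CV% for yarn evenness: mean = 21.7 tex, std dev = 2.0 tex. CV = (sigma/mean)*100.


Formula: CV% = (standard deviation / mean) * 100
Step 1: Ratio = 2.0 / 21.7 = 0.092166
Step 2: CV% = 0.092166 * 100 = 9.2166% ≈ 9.2%

9.2%


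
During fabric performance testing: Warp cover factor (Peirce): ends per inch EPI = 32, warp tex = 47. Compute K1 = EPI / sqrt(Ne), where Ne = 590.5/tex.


Formula: K1 = EPI / sqrt(Ne), with Ne = 590.5 / tex_warp
Step 1: Ne = 590.5 / 47 = 12.564
Step 2: sqrt(Ne) = sqrt(12.564) = 3.5446
Step 3: K1 = 32 / 3.5446 = 9.0

9.0


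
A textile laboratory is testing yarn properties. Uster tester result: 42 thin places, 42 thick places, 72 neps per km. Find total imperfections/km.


Formula: Total = thin places + thick places + neps
Total = 42 + 42 + 72
Total = 156 imperfections/km

156 imperfections/km


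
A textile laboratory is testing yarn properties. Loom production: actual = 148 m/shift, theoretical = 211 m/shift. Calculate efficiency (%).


Formula: Efficiency% = (Actual output / Theoretical output) * 100
Efficiency% = (148 / 211) * 100
Efficiency% = 0.701422 * 100 = 70.1422% ≈ 70.1%

70.1%


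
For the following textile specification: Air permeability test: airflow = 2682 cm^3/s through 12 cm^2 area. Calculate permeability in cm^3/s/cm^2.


Formula: Air Permeability = Airflow / Test Area
AP = 2682 cm^3/s / 12 cm^2
AP = 223.5 cm^3/s/cm^2

223.5 cm^3/s/cm^2


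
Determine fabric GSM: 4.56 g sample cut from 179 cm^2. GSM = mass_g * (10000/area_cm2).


Formula: GSM = mass_g / area_m2
Step 1: Convert area: 179 cm^2 = 179 / 10000 = 0.0179 m^2
Step 2: GSM = 4.56 g / 0.0179 m^2 = 254.7 g/m^2

254.7 g/m^2


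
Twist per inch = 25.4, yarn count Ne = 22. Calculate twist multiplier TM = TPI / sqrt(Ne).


Formula: TM = TPI / sqrt(Ne)
Step 1: sqrt(Ne) = sqrt(22) = 4.6904
Step 2: TM = 25.4 / 4.6904 = 5.42

5.42 TM


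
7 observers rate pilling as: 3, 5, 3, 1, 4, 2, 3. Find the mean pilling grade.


Formula: Mean = sum / count
Sum = 3 + 5 + 3 + 1 + 4 + 2 + 3 = 21
Mean = 21 / 7 = 3.0

3.0


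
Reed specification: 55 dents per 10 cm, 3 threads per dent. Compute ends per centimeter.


Formula: EPC = (dents per 10 cm * ends per dent) / 10
Step 1: Total ends per 10 cm = 55 * 3 = 165
Step 2: EPC = 165 / 10 = 16.5 ends/cm

16.5 ends/cm


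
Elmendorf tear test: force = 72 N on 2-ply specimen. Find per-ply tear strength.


Formula: Per-ply strength = Total force / Number of plies
Per-ply = 72 N / 2
Per-ply = 36 N

36 N


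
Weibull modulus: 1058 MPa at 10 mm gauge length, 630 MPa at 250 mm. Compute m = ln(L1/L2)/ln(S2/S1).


Formula: m = ln(L1/L2) / ln(S2/S1)
Step 1: ln(L1/L2) = ln(10/250) = -3.21888
Step 2: S2/S1 = 630/1058 = 0.59546
Step 3: ln(S2/S1) = ln(0.59546) = -0.51842
Step 4: m = -3.21888 / -0.51842 = 6.21

6.21 (Weibull m)


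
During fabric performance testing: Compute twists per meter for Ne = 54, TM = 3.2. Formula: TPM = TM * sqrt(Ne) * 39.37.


Formula: TPM = TM * sqrt(Ne) * 39.37
Step 1: sqrt(Ne) = sqrt(54) = 7.3485
Step 2: TM * sqrt(Ne) = 3.2 * 7.3485 = 23.5152
Step 3: TPM = 23.5152 * 39.37 = 926 twists/m

926 twists/m


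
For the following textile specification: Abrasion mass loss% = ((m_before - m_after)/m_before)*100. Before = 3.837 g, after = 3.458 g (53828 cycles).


Formula: Mass loss% = ((m_before - m_after) / m_before) * 100
Step 1: Mass loss = 3.837 - 3.458 = 0.379 g
Step 2: Ratio = 0.379 / 3.837 = 0.0987751
Step 3: Mass loss% = 0.0987751 * 100 = 9.87751% ≈ 9.88%

9.88%


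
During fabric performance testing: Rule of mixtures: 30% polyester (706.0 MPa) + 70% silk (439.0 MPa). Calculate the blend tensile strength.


Formula: Blend property = (fraction_A * property_A) + (fraction_B * property_B)
Step 1: Contribution A = 30/100 * 706.0 MPa = 211.8 MPa
Step 2: Contribution B = 70/100 * 439.0 MPa = 307.3 MPa
Step 3: Blend tensile strength = 211.8 + 307.3 = 519.1 MPa

519.1 MPa


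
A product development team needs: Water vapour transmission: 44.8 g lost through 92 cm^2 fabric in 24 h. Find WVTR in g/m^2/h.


Formula: WVTR = mass_loss / (area * time)
Step 1: Convert area: 92 cm^2 = 0.0092 m^2
Step 2: WVTR = 44.8 g / (0.0092 m^2 * 24 h)
Step 3: WVTR = 44.8 / 0.2208 = 202.9 g/m^2/h

202.9 g/m^2/h


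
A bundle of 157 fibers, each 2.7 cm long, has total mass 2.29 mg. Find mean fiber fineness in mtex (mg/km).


Formula: fineness (mtex) = mass (mg) / total length (km) = (mass_mg / total_length_m) * 1000
Step 1: Convert fiber length: 2.7 cm = 0.027 m
Step 2: Total fiber length = 157 * 0.027 = 4.239 m
Step 3: Linear density = 2.29 mg / 4.239 m = 0.5402 mg/m
Step 4: fineness = 0.5402 * 1000 = 540.2 mtex

540.2 mtex


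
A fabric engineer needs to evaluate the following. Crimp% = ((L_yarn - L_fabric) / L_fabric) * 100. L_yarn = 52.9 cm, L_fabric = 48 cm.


Formula: Crimp% = ((L_yarn - L_fabric) / L_fabric) * 100
Step 1: Extension = 52.9 - 48 = 4.9 cm
Step 2: Crimp% = (4.9 / 48) * 100
Step 3: Crimp% = 0.102083 * 100 = 10.2083% ≈ 10.2%

10.2%


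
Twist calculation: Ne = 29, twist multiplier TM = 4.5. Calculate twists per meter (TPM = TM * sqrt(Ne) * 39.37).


Formula: TPM = TM * sqrt(Ne) * 39.37
Step 1: sqrt(Ne) = sqrt(29) = 5.3852
Step 2: TM * sqrt(Ne) = 4.5 * 5.3852 = 24.2334
Step 3: TPM = 24.2334 * 39.37 = 954 twists/m

954 twists/m


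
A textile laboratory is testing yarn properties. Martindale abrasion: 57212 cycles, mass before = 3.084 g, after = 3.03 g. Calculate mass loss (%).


Formula: Mass loss% = ((m_before - m_after) / m_before) * 100
Step 1: Mass loss = 3.084 - 3.03 = 0.054 g
Step 2: Ratio = 0.054 / 3.084 = 0.0175097
Step 3: Mass loss% = 0.0175097 * 100 = 1.75097% ≈ 1.75%

1.75%


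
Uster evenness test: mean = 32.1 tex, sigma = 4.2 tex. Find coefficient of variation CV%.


Formula: CV% = (standard deviation / mean) * 100
Step 1: Ratio = 4.2 / 32.1 = 0.130841
Step 2: CV% = 0.130841 * 100 = 13.0841% ≈ 13.1%

13.1%


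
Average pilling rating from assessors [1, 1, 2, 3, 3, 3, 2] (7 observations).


Formula: Mean = sum / count
Sum = 1 + 1 + 2 + 3 + 3 + 3 + 2 = 15
Mean = 15 / 7 = 2.1

2.1


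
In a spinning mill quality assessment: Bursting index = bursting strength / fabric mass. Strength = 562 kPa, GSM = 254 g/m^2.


Formula: Bursting Index = Bursting Strength / Fabric GSM
BI = 562 kPa / 254 g/m^2
BI = 2.213 kPa/(g/m^2)

2.213 kPa/(g/m^2)


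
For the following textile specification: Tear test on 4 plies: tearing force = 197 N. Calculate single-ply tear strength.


Formula: Per-ply strength = Total force / Number of plies
Per-ply = 197 N / 4
Per-ply = 49.25 N

49.25 N


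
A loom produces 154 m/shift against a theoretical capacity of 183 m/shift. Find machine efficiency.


Formula: Efficiency% = (Actual output / Theoretical output) * 100
Efficiency% = (154 / 183) * 100
Efficiency% = 0.84153 * 100 = 84.153% ≈ 84.2%

84.2%


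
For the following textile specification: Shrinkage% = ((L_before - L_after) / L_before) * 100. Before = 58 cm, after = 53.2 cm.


Formula: Shrinkage% = ((L_before - L_after) / L_before) * 100
Step 1: Shrinkage = 58 - 53.2 = 4.8 cm
Step 2: Shrinkage% = (4.8 / 58) * 100
Step 3: Shrinkage% = 0.082759 * 100 = 8.2759% ≈ 8.3%

8.3%


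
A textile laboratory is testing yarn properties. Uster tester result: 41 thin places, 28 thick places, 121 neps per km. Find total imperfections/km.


Formula: Total = thin places + thick places + neps
Total = 41 + 28 + 121
Total = 190 imperfections/km

190 imperfections/km


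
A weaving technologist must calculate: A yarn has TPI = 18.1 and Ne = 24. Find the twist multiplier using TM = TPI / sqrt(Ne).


Formula: TM = TPI / sqrt(Ne)
Step 1: sqrt(Ne) = sqrt(24) = 4.899
Step 2: TM = 18.1 / 4.899 = 3.69

3.69 TM


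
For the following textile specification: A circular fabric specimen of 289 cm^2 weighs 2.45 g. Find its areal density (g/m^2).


Formula: GSM = mass_g / area_m2
Step 1: Convert area: 289 cm^2 = 289 / 10000 = 0.0289 m^2
Step 2: GSM = 2.45 g / 0.0289 m^2 = 84.8 g/m^2

84.8 g/m^2


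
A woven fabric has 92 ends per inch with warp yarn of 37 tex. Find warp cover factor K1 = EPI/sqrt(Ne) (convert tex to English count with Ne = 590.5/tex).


Formula: K1 = EPI / sqrt(Ne), with Ne = 590.5 / tex_warp
Step 1: Ne = 590.5 / 37 = 15.959
Step 2: sqrt(Ne) = sqrt(15.959) = 3.9949
Step 3: K1 = 92 / 3.9949 = 23.0

23.0


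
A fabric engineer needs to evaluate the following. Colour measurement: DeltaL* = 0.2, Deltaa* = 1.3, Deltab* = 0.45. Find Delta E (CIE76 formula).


Formula: Delta E = sqrt(dL*^2 + da*^2 + db*^2)
Step 1: dL*^2 = 0.2^2 = 0.04
Step 2: da*^2 = 1.3^2 = 1.69
Step 3: db*^2 = 0.45^2 = 0.2025
Step 4: Sum = 0.04 + 1.69 + 0.2025 = 1.9325
Step 5: Delta E = sqrt(1.9325) = 1.39

1.39 Delta E


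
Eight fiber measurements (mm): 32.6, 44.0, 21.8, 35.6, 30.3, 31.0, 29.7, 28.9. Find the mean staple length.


Formula: Mean = sum of lengths / count
Sum = 32.6 + 44.0 + 21.8 + 35.6 + 30.3 + 31.0 + 29.7 + 28.9
Sum = 253.9 mm
Mean = 253.9 / 8 = 31.74 mm

31.74 mm


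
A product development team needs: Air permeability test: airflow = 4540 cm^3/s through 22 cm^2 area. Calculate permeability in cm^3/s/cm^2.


Formula: Air Permeability = Airflow / Test Area
AP = 4540 cm^3/s / 22 cm^2
AP = 206.4 cm^3/s/cm^2

206.4 cm^3/s/cm^2


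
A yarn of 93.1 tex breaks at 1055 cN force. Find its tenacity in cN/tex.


Formula: Tenacity = Breaking force / Linear density
Tenacity = 1055 cN / 93.1 tex
Tenacity = 11.33 cN/tex

11.33 cN/tex


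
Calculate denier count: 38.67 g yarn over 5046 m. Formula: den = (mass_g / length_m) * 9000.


Formula: den = (mass_g / length_m) * 9000
Substituting: den = (38.67 / 5046) * 9000
Intermediate: 38.67 / 5046 = 0.0076635 g/m
den = 0.0076635 * 9000 = 69.0 denier

69.0 denier


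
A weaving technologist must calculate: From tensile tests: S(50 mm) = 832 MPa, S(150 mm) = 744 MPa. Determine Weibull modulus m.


Formula: m = ln(L1/L2) / ln(S2/S1)
Step 1: ln(L1/L2) = ln(50/150) = -1.09861
Step 2: S2/S1 = 744/832 = 0.89423
Step 3: ln(S2/S1) = ln(0.89423) = -0.11179
Step 4: m = -1.09861 / -0.11179 = 9.83

9.83 (Weibull m)


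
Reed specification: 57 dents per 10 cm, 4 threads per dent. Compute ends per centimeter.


Formula: EPC = (dents per 10 cm * ends per dent) / 10
Step 1: Total ends per 10 cm = 57 * 4 = 228
Step 2: EPC = 228 / 10 = 22.8 ends/cm

22.8 ends/cm


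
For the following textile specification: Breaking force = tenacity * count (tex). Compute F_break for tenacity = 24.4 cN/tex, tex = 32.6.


Formula: Breaking force = Tenacity * Linear density
F = 24.4 cN/tex * 32.6 tex
F = 795.44 cN

795.44 cN


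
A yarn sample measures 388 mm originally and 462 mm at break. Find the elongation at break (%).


Formula: Elongation (%) = ((L_break - L0) / L0) * 100
Step 1: Extension = 462 - 388 = 74 mm
Step 2: Elongation = (74 / 388) * 100
Step 3: Elongation = 0.190722 * 100 = 19.0722% ≈ 19.1%

19.1%


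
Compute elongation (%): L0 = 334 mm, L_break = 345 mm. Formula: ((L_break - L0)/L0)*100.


Formula: Elongation (%) = ((L_break - L0) / L0) * 100
Step 1: Extension = 345 - 334 = 11 mm
Step 2: Elongation = (11 / 334) * 100
Step 3: Elongation = 0.032934 * 100 = 3.2934% ≈ 3.3%

3.3%


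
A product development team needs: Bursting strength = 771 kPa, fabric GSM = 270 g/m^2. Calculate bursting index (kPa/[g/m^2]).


Formula: Bursting Index = Bursting Strength / Fabric GSM
BI = 771 kPa / 270 g/m^2
BI = 2.856 kPa/(g/m^2)

2.856 kPa/(g/m^2)


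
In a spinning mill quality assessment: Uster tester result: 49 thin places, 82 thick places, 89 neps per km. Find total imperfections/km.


Formula: Total = thin places + thick places + neps
Total = 49 + 82 + 89
Total = 220 imperfections/km

220 imperfections/km


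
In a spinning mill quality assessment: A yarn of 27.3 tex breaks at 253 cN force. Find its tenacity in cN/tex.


Formula: Tenacity = Breaking force / Linear density
Tenacity = 253 cN / 27.3 tex
Tenacity = 9.27 cN/tex

9.27 cN/tex


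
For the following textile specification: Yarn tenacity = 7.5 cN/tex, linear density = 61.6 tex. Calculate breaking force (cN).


Formula: Breaking force = Tenacity * Linear density
F = 7.5 cN/tex * 61.6 tex
F = 462.00 cN

462.00 cN


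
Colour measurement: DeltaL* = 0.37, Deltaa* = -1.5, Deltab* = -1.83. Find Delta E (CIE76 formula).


Formula: Delta E = sqrt(dL*^2 + da*^2 + db*^2)
Step 1: dL*^2 = 0.37^2 = 0.1369
Step 2: da*^2 = (-1.5)^2 = 2.25
Step 3: db*^2 = (-1.83)^2 = 3.3489
Step 4: Sum = 0.1369 + 2.25 + 3.3489 = 5.7358
Step 5: Delta E = sqrt(5.7358) = 2.39

2.39 Delta E


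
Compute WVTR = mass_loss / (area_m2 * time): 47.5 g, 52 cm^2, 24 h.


Formula: WVTR = mass_loss / (area * time)
Step 1: Convert area: 52 cm^2 = 0.0052 m^2
Step 2: WVTR = 47.5 g / (0.0052 m^2 * 24 h)
Step 3: WVTR = 47.5 / 0.1248 = 380.6 g/m^2/h

380.6 g/m^2/h


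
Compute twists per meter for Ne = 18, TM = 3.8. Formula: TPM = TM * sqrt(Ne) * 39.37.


Formula: TPM = TM * sqrt(Ne) * 39.37
Step 1: sqrt(Ne) = sqrt(18) = 4.2426
Step 2: TM * sqrt(Ne) = 3.8 * 4.2426 = 16.1219
Step 3: TPM = 16.1219 * 39.37 = 635 twists/m

635 twists/m


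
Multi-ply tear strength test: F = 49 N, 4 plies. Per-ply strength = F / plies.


Formula: Per-ply strength = Total force / Number of plies
Per-ply = 49 N / 4
Per-ply = 12.25 N

12.25 N


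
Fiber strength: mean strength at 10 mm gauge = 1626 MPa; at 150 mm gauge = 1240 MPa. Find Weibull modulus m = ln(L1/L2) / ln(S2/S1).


Formula: m = ln(L1/L2) / ln(S2/S1)
Step 1: ln(L1/L2) = ln(10/150) = -2.70805
Step 2: S2/S1 = 1240/1626 = 0.76261
Step 3: ln(S2/S1) = ln(0.76261) = -0.27101
Step 4: m = -2.70805 / -0.27101 = 9.99

9.99 (Weibull m)


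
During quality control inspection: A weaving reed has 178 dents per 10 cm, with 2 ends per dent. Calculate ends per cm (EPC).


Formula: EPC = (dents per 10 cm * ends per dent) / 10
Step 1: Total ends per 10 cm = 178 * 2 = 356
Step 2: EPC = 356 / 10 = 35.6 ends/cm

35.6 ends/cm


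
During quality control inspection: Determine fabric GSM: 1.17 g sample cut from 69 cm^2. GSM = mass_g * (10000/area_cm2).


Formula: GSM = mass_g / area_m2
Step 1: Convert area: 69 cm^2 = 69 / 10000 = 0.0069 m^2
Step 2: GSM = 1.17 g / 0.0069 m^2 = 169.6 g/m^2

169.6 g/m^2


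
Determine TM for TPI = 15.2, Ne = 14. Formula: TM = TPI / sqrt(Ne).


Formula: TM = TPI / sqrt(Ne)
Step 1: sqrt(Ne) = sqrt(14) = 3.7417
Step 2: TM = 15.2 / 3.7417 = 4.06

4.06 TM


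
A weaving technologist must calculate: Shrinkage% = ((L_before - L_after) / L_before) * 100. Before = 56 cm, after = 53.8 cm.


Formula: Shrinkage% = ((L_before - L_after) / L_before) * 100
Step 1: Shrinkage = 56 - 53.8 = 2.2 cm
Step 2: Shrinkage% = (2.2 / 56) * 100
Step 3: Shrinkage% = 0.039286 * 100 = 3.9286% ≈ 3.9%

3.9%


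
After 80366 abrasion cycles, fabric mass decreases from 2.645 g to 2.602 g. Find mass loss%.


Formula: Mass loss% = ((m_before - m_after) / m_before) * 100
Step 1: Mass loss = 2.645 - 2.602 = 0.043 g
Step 2: Ratio = 0.043 / 2.645 = 0.0162571
Step 3: Mass loss% = 0.0162571 * 100 = 1.62571% ≈ 1.63%

1.63%


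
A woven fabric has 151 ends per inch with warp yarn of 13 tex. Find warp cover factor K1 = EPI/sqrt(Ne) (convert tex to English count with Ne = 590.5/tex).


Formula: K1 = EPI / sqrt(Ne), with Ne = 590.5 / tex_warp
Step 1: Ne = 590.5 / 13 = 45.423
Step 2: sqrt(Ne) = sqrt(45.423) = 6.7397
Step 3: K1 = 151 / 6.7397 = 22.4

22.4


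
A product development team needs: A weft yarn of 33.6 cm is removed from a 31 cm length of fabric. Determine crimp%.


Formula: Crimp% = ((L_yarn - L_fabric) / L_fabric) * 100
Step 1: Extension = 33.6 - 31 = 2.6 cm
Step 2: Crimp% = (2.6 / 31) * 100
Step 3: Crimp% = 0.083871 * 100 = 8.3871% ≈ 8.4%

8.4%


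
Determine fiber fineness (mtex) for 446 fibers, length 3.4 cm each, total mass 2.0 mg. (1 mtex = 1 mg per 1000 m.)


Formula: fineness (mtex) = mass (mg) / total length (km) = (mass_mg / total_length_m) * 1000
Step 1: Convert fiber length: 3.4 cm = 0.034 m
Step 2: Total fiber length = 446 * 0.034 = 15.164 m
Step 3: Linear density = 2.0 mg / 15.164 m = 0.1319 mg/m
Step 4: fineness = 0.1319 * 1000 = 131.9 mtex

131.9 mtex


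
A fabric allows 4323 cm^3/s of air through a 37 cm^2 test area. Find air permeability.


Formula: Air Permeability = Airflow / Test Area
AP = 4323 cm^3/s / 37 cm^2
AP = 116.8 cm^3/s/cm^2

116.8 cm^3/s/cm^2


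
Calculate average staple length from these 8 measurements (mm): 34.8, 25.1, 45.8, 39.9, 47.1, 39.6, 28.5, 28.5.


Formula: Mean = sum of lengths / count
Sum = 34.8 + 25.1 + 45.8 + 39.9 + 47.1 + 39.6 + 28.5 + 28.5
Sum = 289.3 mm
Mean = 289.3 / 8 = 36.16 mm

36.16 mm


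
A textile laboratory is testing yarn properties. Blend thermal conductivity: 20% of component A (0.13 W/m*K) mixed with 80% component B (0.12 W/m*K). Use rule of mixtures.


Formula: Blend property = (fraction_A * property_A) + (fraction_B * property_B)
Step 1: Contribution A = 20/100 * 0.13 W/m*K = 0.026 W/m*K
Step 2: Contribution B = 80/100 * 0.12 W/m*K = 0.096 W/m*K
Step 3: Blend thermal conductivity = 0.026 + 0.096 = 0.122 W/m*K

0.122 W/m*K


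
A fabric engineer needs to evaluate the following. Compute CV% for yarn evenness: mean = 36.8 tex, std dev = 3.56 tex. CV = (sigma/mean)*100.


Formula: CV% = (standard deviation / mean) * 100
Step 1: Ratio = 3.56 / 36.8 = 0.096739
Step 2: CV% = 0.096739 * 100 = 9.6739% ≈ 9.7%

9.7%


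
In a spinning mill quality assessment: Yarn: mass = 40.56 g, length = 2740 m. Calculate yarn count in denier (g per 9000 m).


Formula: den = (mass_g / length_m) * 9000
Substituting: den = (40.56 / 2740) * 9000
Intermediate: 40.56 / 2740 = 0.01480292 g/m
den = 0.01480292 * 9000 = 133.2 denier

133.2 denier


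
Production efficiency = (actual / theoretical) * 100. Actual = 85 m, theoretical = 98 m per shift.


Formula: Efficiency% = (Actual output / Theoretical output) * 100
Efficiency% = (85 / 98) * 100
Efficiency% = 0.867347 * 100 = 86.7347% ≈ 86.7%

86.7%


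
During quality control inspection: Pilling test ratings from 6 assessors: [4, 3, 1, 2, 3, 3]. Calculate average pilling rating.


Formula: Mean = sum / count
Sum = 4 + 3 + 1 + 2 + 3 + 3 = 16
Mean = 16 / 6 = 2.7

2.7


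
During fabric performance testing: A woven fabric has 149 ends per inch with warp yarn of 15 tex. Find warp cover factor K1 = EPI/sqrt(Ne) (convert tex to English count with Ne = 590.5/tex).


Formula: K1 = EPI / sqrt(Ne), with Ne = 590.5 / tex_warp
Step 1: Ne = 590.5 / 15 = 39.367
Step 2: sqrt(Ne) = sqrt(39.367) = 6.2743
Step 3: K1 = 149 / 6.2743 = 23.7

23.7


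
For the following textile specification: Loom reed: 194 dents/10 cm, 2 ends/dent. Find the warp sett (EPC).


Formula: EPC = (dents per 10 cm * ends per dent) / 10
Step 1: Total ends per 10 cm = 194 * 2 = 388
Step 2: EPC = 388 / 10 = 38.8 ends/cm

38.8 ends/cm


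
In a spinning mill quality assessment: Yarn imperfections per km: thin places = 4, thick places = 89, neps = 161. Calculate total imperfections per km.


Formula: Total = thin places + thick places + neps
Total = 4 + 89 + 161
Total = 254 imperfections/km

254 imperfections/km


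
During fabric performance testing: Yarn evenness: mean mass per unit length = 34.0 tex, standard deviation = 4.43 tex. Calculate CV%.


Formula: CV% = (standard deviation / mean) * 100
Step 1: Ratio = 4.43 / 34.0 = 0.130294
Step 2: CV% = 0.130294 * 100 = 13.0294% ≈ 13.0%

13.0%


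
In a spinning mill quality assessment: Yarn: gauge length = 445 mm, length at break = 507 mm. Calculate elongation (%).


Formula: Elongation (%) = ((L_break - L0) / L0) * 100
Step 1: Extension = 507 - 445 = 62 mm
Step 2: Elongation = (62 / 445) * 100
Step 3: Elongation = 0.139326 * 100 = 13.9326% ≈ 13.9%

13.9%


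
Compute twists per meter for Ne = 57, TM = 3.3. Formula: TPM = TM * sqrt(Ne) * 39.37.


Formula: TPM = TM * sqrt(Ne) * 39.37
Step 1: sqrt(Ne) = sqrt(57) = 7.5498
Step 2: TM * sqrt(Ne) = 3.3 * 7.5498 = 24.9143
Step 3: TPM = 24.9143 * 39.37 = 981 twists/m

981 twists/m


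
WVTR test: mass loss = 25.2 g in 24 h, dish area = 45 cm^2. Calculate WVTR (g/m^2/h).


Formula: WVTR = mass_loss / (area * time)
Step 1: Convert area: 45 cm^2 = 0.0045 m^2
Step 2: WVTR = 25.2 g / (0.0045 m^2 * 24 h)
Step 3: WVTR = 25.2 / 0.108 = 233.3 g/m^2/h

233.3 g/m^2/h


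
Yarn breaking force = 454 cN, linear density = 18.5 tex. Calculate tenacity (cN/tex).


Formula: Tenacity = Breaking force / Linear density
Tenacity = 454 cN / 18.5 tex
Tenacity = 24.54 cN/tex

24.54 cN/tex


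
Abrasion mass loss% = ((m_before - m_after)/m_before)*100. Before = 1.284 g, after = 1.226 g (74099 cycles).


Formula: Mass loss% = ((m_before - m_after) / m_before) * 100
Step 1: Mass loss = 1.284 - 1.226 = 0.058 g
Step 2: Ratio = 0.058 / 1.284 = 0.0451713
Step 3: Mass loss% = 0.0451713 * 100 = 4.51713% ≈ 4.52%

4.52%


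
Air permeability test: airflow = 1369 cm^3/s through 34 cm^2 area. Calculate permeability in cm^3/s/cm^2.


Formula: Air Permeability = Airflow / Test Area
AP = 1369 cm^3/s / 34 cm^2
AP = 40.3 cm^3/s/cm^2

40.3 cm^3/s/cm^2


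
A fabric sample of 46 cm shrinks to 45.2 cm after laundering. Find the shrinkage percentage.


Formula: Shrinkage% = ((L_before - L_after) / L_before) * 100
Step 1: Shrinkage = 46 - 45.2 = 0.8 cm
Step 2: Shrinkage% = (0.8 / 46) * 100
Step 3: Shrinkage% = 0.017391 * 100 = 1.7391% ≈ 1.7%

1.7%


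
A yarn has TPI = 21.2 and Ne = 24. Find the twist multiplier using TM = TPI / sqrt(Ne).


Formula: TM = TPI / sqrt(Ne)
Step 1: sqrt(Ne) = sqrt(24) = 4.899
Step 2: TM = 21.2 / 4.899 = 4.33

4.33 TM


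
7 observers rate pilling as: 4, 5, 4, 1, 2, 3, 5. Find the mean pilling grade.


Formula: Mean = sum / count
Sum = 4 + 5 + 4 + 1 + 2 + 3 + 5 = 24
Mean = 24 / 7 = 3.4

3.4


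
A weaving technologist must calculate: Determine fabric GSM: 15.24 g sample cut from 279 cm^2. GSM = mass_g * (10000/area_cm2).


Formula: GSM = mass_g / area_m2
Step 1: Convert area: 279 cm^2 = 279 / 10000 = 0.0279 m^2
Step 2: GSM = 15.24 g / 0.0279 m^2 = 546.2 g/m^2

546.2 g/m^2


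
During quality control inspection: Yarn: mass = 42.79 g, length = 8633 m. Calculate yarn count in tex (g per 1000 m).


Formula: Tex = (mass_g / length_m) * 1000
Substituting: Tex = (42.79 / 8633) * 1000
Intermediate: 42.79 / 8633 = 0.00495656 g/m
Tex = 0.00495656 * 1000 = 4.96 tex

4.96 tex


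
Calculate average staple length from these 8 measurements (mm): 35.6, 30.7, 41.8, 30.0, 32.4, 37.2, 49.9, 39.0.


Formula: Mean = sum of lengths / count
Sum = 35.6 + 30.7 + 41.8 + 30.0 + 32.4 + 37.2 + 49.9 + 39.0
Sum = 296.6 mm
Mean = 296.6 / 8 = 37.08 mm

37.08 mm


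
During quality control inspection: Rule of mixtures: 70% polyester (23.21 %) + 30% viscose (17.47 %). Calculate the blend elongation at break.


Formula: Blend property = (fraction_A * property_A) + (fraction_B * property_B)
Step 1: Contribution A = 70/100 * 23.21 % = 16.247 %
Step 2: Contribution B = 30/100 * 17.47 % = 5.241 %
Step 3: Blend elongation at break = 16.247 + 5.241 = 21.488 %

21.488 %


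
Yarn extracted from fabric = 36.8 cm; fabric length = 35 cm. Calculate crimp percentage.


Formula: Crimp% = ((L_yarn - L_fabric) / L_fabric) * 100
Step 1: Extension = 36.8 - 35 = 1.8 cm
Step 2: Crimp% = (1.8 / 35) * 100
Step 3: Crimp% = 0.051429 * 100 = 5.1429% ≈ 5.1%

5.1%


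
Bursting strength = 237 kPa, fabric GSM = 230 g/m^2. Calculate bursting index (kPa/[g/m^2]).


Formula: Bursting Index = Bursting Strength / Fabric GSM
BI = 237 kPa / 230 g/m^2
BI = 1.030 kPa/(g/m^2)

1.030 kPa/(g/m^2)


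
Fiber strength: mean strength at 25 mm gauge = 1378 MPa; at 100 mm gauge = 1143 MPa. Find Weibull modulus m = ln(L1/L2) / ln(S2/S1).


Formula: m = ln(L1/L2) / ln(S2/S1)
Step 1: ln(L1/L2) = ln(25/100) = -1.38629
Step 2: S2/S1 = 1143/1378 = 0.82946
Step 3: ln(S2/S1) = ln(0.82946) = -0.18698
Step 4: m = -1.38629 / -0.18698 = 7.41

7.41 (Weibull m)


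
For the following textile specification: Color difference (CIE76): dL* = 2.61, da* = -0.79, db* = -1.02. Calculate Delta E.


Formula: Delta E = sqrt(dL*^2 + da*^2 + db*^2)
Step 1: dL*^2 = 2.61^2 = 6.8121
Step 2: da*^2 = (-0.79)^2 = 0.6241
Step 3: db*^2 = (-1.02)^2 = 1.0404
Step 4: Sum = 6.8121 + 0.6241 + 1.0404 = 8.4766
Step 5: Delta E = sqrt(8.4766) = 2.91

2.91 Delta E


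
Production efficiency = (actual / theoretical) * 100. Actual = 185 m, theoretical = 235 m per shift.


Formula: Efficiency% = (Actual output / Theoretical output) * 100
Efficiency% = (185 / 235) * 100
Efficiency% = 0.787234 * 100 = 78.7234% ≈ 78.7%

78.7%


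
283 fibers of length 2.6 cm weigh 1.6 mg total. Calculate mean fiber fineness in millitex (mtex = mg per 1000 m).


Formula: fineness (mtex) = mass (mg) / total length (km) = (mass_mg / total_length_m) * 1000
Step 1: Convert fiber length: 2.6 cm = 0.026 m
Step 2: Total fiber length = 283 * 0.026 = 7.358 m
Step 3: Linear density = 1.6 mg / 7.358 m = 0.2175 mg/m
Step 4: fineness = 0.2175 * 1000 = 217.5 mtex

217.5 mtex


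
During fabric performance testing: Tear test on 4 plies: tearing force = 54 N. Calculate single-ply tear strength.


Formula: Per-ply strength = Total force / Number of plies
Per-ply = 54 N / 4
Per-ply = 13.5 N

13.5 N


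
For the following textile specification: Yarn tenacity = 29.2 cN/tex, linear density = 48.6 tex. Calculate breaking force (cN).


Formula: Breaking force = Tenacity * Linear density
F = 29.2 cN/tex * 48.6 tex
F = 1419.12 cN

1419.12 cN


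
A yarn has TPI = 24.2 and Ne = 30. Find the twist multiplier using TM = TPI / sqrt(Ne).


Formula: TM = TPI / sqrt(Ne)
Step 1: sqrt(Ne) = sqrt(30) = 5.4772
Step 2: TM = 24.2 / 5.4772 = 4.42

4.42 TM


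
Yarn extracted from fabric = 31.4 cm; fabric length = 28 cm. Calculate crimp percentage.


Formula: Crimp% = ((L_yarn - L_fabric) / L_fabric) * 100
Step 1: Extension = 31.4 - 28 = 3.4 cm
Step 2: Crimp% = (3.4 / 28) * 100
Step 3: Crimp% = 0.121429 * 100 = 12.1429% ≈ 12.1%

12.1%


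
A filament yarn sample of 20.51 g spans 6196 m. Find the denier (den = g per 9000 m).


Formula: den = (mass_g / length_m) * 9000
Substituting: den = (20.51 / 6196) * 9000
Intermediate: 20.51 / 6196 = 0.0033102 g/m
den = 0.0033102 * 9000 = 29.8 denier

29.8 denier


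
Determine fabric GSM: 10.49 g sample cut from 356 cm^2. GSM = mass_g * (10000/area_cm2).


Formula: GSM = mass_g / area_m2
Step 1: Convert area: 356 cm^2 = 356 / 10000 = 0.0356 m^2
Step 2: GSM = 10.49 g / 0.0356 m^2 = 294.7 g/m^2

294.7 g/m^2


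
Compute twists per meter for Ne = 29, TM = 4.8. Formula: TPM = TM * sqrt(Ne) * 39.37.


Formula: TPM = TM * sqrt(Ne) * 39.37
Step 1: sqrt(Ne) = sqrt(29) = 5.3852
Step 2: TM * sqrt(Ne) = 4.8 * 5.3852 = 25.849
Step 3: TPM = 25.849 * 39.37 = 1018 twists/m

1018 twists/m


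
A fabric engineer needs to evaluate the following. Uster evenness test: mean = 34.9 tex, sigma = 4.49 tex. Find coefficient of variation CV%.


Formula: CV% = (standard deviation / mean) * 100
Step 1: Ratio = 4.49 / 34.9 = 0.128653
Step 2: CV% = 0.128653 * 100 = 12.8653% ≈ 12.9%

12.9%


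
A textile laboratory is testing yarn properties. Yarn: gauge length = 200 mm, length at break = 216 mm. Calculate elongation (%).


Formula: Elongation (%) = ((L_break - L0) / L0) * 100
Step 1: Extension = 216 - 200 = 16 mm
Step 2: Elongation = (16 / 200) * 100
Step 3: Elongation = 0.08 * 100 = 8.0%

8.0%


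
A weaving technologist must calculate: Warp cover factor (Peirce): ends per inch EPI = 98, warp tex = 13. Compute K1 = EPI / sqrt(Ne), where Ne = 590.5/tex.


Formula: K1 = EPI / sqrt(Ne), with Ne = 590.5 / tex_warp
Step 1: Ne = 590.5 / 13 = 45.423
Step 2: sqrt(Ne) = sqrt(45.423) = 6.7397
Step 3: K1 = 98 / 6.7397 = 14.5

14.5


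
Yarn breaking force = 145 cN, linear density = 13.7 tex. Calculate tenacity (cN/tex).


Formula: Tenacity = Breaking force / Linear density
Tenacity = 145 cN / 13.7 tex
Tenacity = 10.58 cN/tex

10.58 cN/tex


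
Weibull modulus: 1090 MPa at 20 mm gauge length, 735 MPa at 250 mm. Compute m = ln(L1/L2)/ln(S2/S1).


Formula: m = ln(L1/L2) / ln(S2/S1)
Step 1: ln(L1/L2) = ln(20/250) = -2.52573
Step 2: S2/S1 = 735/1090 = 0.67431
Step 3: ln(S2/S1) = ln(0.67431) = -0.39407
Step 4: m = -2.52573 / -0.39407 = 6.41

6.41 (Weibull m)


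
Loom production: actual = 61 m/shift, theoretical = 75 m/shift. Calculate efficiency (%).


Formula: Efficiency% = (Actual output / Theoretical output) * 100
Efficiency% = (61 / 75) * 100
Efficiency% = 0.813333 * 100 = 81.3333% ≈ 81.3%

81.3%


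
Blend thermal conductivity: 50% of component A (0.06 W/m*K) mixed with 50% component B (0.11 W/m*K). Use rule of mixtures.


Formula: Blend property = (fraction_A * property_A) + (fraction_B * property_B)
Step 1: Contribution A = 50/100 * 0.06 W/m*K = 0.03 W/m*K
Step 2: Contribution B = 50/100 * 0.11 W/m*K = 0.055 W/m*K
Step 3: Blend thermal conductivity = 0.03 + 0.055 = 0.085 W/m*K

0.085 W/m*K


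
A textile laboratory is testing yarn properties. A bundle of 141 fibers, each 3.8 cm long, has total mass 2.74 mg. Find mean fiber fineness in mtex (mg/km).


Formula: fineness (mtex) = mass (mg) / total length (km) = (mass_mg / total_length_m) * 1000
Step 1: Convert fiber length: 3.8 cm = 0.038 m
Step 2: Total fiber length = 141 * 0.038 = 5.358 m
Step 3: Linear density = 2.74 mg / 5.358 m = 0.5114 mg/m
Step 4: fineness = 0.5114 * 1000 = 511.4 mtex

511.4 mtex


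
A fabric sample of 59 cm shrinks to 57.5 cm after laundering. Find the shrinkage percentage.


Formula: Shrinkage% = ((L_before - L_after) / L_before) * 100
Step 1: Shrinkage = 59 - 57.5 = 1.5 cm
Step 2: Shrinkage% = (1.5 / 59) * 100
Step 3: Shrinkage% = 0.025424 * 100 = 2.5424% ≈ 2.5%

2.5%


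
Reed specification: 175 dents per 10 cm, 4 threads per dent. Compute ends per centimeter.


Formula: EPC = (dents per 10 cm * ends per dent) / 10
Step 1: Total ends per 10 cm = 175 * 4 = 700
Step 2: EPC = 700 / 10 = 70.0 ends/cm

70.0 ends/cm


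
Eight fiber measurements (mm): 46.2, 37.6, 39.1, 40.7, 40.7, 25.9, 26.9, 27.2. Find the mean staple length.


Formula: Mean = sum of lengths / count
Sum = 46.2 + 37.6 + 39.1 + 40.7 + 40.7 + 25.9 + 26.9 + 27.2
Sum = 284.3 mm
Mean = 284.3 / 8 = 35.54 mm

35.54 mm


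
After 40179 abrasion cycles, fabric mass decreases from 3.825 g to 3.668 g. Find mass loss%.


Formula: Mass loss% = ((m_before - m_after) / m_before) * 100
Step 1: Mass loss = 3.825 - 3.668 = 0.157 g
Step 2: Ratio = 0.157 / 3.825 = 0.0410458
Step 3: Mass loss% = 0.0410458 * 100 = 4.10458% ≈ 4.10%

4.10%


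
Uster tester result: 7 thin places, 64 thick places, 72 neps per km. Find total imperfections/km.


Formula: Total = thin places + thick places + neps
Total = 7 + 64 + 72
Total = 143 imperfections/km

143 imperfections/km


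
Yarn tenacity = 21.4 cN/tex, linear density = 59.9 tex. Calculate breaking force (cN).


Formula: Breaking force = Tenacity * Linear density
F = 21.4 cN/tex * 59.9 tex
F = 1281.86 cN

1281.86 cN


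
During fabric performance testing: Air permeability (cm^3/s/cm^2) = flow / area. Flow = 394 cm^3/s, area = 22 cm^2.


Formula: Air Permeability = Airflow / Test Area
AP = 394 cm^3/s / 22 cm^2
AP = 17.9 cm^3/s/cm^2

17.9 cm^3/s/cm^2


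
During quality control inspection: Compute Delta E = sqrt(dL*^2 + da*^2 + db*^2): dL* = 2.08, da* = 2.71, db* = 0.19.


Formula: Delta E = sqrt(dL*^2 + da*^2 + db*^2)
Step 1: dL*^2 = 2.08^2 = 4.3264
Step 2: da*^2 = 2.71^2 = 7.3441
Step 3: db*^2 = 0.19^2 = 0.0361
Step 4: Sum = 4.3264 + 7.3441 + 0.0361 = 11.7066
Step 5: Delta E = sqrt(11.7066) = 3.42

3.42 Delta E


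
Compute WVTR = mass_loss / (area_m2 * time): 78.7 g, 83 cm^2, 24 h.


Formula: WVTR = mass_loss / (area * time)
Step 1: Convert area: 83 cm^2 = 0.0083 m^2
Step 2: WVTR = 78.7 g / (0.0083 m^2 * 24 h)
Step 3: WVTR = 78.7 / 0.1992 = 395.1 g/m^2/h

395.1 g/m^2/h


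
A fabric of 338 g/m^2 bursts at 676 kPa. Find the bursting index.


Formula: Bursting Index = Bursting Strength / Fabric GSM
BI = 676 kPa / 338 g/m^2
BI = 2.000 kPa/(g/m^2)

2.000 kPa/(g/m^2)


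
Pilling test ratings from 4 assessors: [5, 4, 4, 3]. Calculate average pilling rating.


Formula: Mean = sum / count
Sum = 5 + 4 + 4 + 3 = 16
Mean = 16 / 4 = 4.0

4.0


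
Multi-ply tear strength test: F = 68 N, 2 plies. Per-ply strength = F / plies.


Formula: Per-ply strength = Total force / Number of plies
Per-ply = 68 N / 2
Per-ply = 34 N

34 N


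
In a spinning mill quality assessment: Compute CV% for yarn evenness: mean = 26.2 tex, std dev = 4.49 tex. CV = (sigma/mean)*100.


Formula: CV% = (standard deviation / mean) * 100
Step 1: Ratio = 4.49 / 26.2 = 0.171374
Step 2: CV% = 0.171374 * 100 = 17.1374% ≈ 17.1%

17.1%


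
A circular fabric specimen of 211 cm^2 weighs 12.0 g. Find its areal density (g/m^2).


Formula: GSM = mass_g / area_m2
Step 1: Convert area: 211 cm^2 = 211 / 10000 = 0.0211 m^2
Step 2: GSM = 12.0 g / 0.0211 m^2 = 568.7 g/m^2

568.7 g/m^2


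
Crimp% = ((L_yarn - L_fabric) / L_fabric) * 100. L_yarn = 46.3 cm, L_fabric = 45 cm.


Formula: Crimp% = ((L_yarn - L_fabric) / L_fabric) * 100
Step 1: Extension = 46.3 - 45 = 1.3 cm
Step 2: Crimp% = (1.3 / 45) * 100
Step 3: Crimp% = 0.028889 * 100 = 2.8889% ≈ 2.9%

2.9%


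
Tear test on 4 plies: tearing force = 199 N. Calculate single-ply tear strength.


Formula: Per-ply strength = Total force / Number of plies
Per-ply = 199 N / 4
Per-ply = 49.75 N

49.75 N


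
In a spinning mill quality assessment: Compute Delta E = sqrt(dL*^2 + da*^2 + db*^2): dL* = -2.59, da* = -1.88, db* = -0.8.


Formula: Delta E = sqrt(dL*^2 + da*^2 + db*^2)
Step 1: dL*^2 = (-2.59)^2 = 6.7081
Step 2: da*^2 = (-1.88)^2 = 3.5344
Step 3: db*^2 = (-0.8)^2 = 0.64
Step 4: Sum = 6.7081 + 3.5344 + 0.64 = 10.8825
Step 5: Delta E = sqrt(10.8825) = 3.3

3.3 Delta E


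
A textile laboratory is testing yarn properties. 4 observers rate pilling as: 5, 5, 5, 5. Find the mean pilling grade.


Formula: Mean = sum / count
Sum = 5 + 5 + 5 + 5 = 20
Mean = 20 / 4 = 5.0

5.0


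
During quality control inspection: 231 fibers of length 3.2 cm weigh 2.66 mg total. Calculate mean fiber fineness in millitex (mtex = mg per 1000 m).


Formula: fineness (mtex) = mass (mg) / total length (km) = (mass_mg / total_length_m) * 1000
Step 1: Convert fiber length: 3.2 cm = 0.032 m
Step 2: Total fiber length = 231 * 0.032 = 7.392 m
Step 3: Linear density = 2.66 mg / 7.392 m = 0.3598 mg/m
Step 4: fineness = 0.3598 * 1000 = 359.8 mtex

359.8 mtex


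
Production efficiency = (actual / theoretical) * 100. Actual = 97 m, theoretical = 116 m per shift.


Formula: Efficiency% = (Actual output / Theoretical output) * 100
Efficiency% = (97 / 116) * 100
Efficiency% = 0.836207 * 100 = 83.6207% ≈ 83.6%

83.6%


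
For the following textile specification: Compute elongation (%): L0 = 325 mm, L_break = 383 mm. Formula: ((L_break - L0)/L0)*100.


Formula: Elongation (%) = ((L_break - L0) / L0) * 100
Step 1: Extension = 383 - 325 = 58 mm
Step 2: Elongation = (58 / 325) * 100
Step 3: Elongation = 0.178462 * 100 = 17.8462% ≈ 17.8%

17.8%
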